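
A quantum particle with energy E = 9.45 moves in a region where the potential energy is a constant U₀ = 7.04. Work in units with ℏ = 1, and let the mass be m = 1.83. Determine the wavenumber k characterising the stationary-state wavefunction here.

k = 2.97

With E > U₀ the solution is oscillatory, ψ ∝ e^{±ikx} with k = √(2m(E − U₀))/ℏ.
k = √(2 × 1.83 × 2.41) = 2.970.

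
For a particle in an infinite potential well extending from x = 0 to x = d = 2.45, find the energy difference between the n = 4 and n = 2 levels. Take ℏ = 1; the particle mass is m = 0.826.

E_n = n²π²ℏ²/(2md²), so ΔE = (4² − 2²) π²ℏ²/(2md²).
ΔE = 12 × π² / (2 × 0.826 × 2.45²) = 11.94.

ΔE = 11.9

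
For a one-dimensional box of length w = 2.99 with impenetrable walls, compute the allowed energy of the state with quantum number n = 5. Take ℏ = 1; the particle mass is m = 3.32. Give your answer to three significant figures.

E = 4.16

Requiring ψ(0) = ψ(w) = 0 quantises k = nπ/w, hence E_n = ℏ²k²/2m = n²π²ℏ²/(2mw²).
E_5 = 5² × π² / (2 × 3.32 × 2.99²) = 4.157.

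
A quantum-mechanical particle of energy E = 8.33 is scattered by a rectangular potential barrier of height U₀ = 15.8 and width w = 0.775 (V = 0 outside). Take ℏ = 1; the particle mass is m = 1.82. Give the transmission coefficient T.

Since E < U₀ the interior solution is evanescent with decay constant κ = √(2m(U₀ − E))/ℏ = 5.214.
κw = 4.041, sinh(κw) = 28.44.
Matching ψ, ψ′ at both faces gives T = [1 + U₀² sinh²(κw) / (4E(U₀ − E))]⁻¹ = 1/812.2 = 0.00123.

T = 0.00123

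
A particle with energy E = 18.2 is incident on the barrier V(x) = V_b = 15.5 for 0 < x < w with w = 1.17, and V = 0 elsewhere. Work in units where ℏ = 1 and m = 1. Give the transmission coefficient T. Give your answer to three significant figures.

E > V_b: inside the barrier k₂ = √(2m(E − V_b))/ℏ = 2.324, k₂w = 2.719.
Matching at both interfaces gives T⁻¹ = 1 + V_b² sin²(k₂w) / [4E(E − V_b)] = 1.206, hence T = 0.829.

T = 0.829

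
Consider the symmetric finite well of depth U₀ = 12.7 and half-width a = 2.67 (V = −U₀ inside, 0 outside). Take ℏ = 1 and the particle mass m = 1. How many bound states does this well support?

Define the well-strength parameter z₀ = (a/ℏ)√(2mU₀) = 2.67 × √(2·1·12.7) = 13.46.
A new bound state (alternating even/odd) appears each time z₀ passes a multiple of π/2, so N = ⌊2z₀/π⌋ + 1 = ⌊8.567⌋ + 1 = 9.

N = 9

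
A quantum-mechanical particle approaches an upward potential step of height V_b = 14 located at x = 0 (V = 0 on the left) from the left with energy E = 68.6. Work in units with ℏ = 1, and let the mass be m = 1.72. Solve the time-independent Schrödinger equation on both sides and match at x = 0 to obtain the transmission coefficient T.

On each side the TISE gives plane waves with k = √(2m(E − V))/ℏ: k₁ = √(2·1.72·68.6) = 15.36, k₂ = √(2·1.72·54.6) = 13.70.
Matching ψ and ψ′ at x = 0 gives r = (k₁ − k₂)/(k₁ + k₂), so R = r² = 0.003249 and T = 1 − R = 0.9968.

T = 0.997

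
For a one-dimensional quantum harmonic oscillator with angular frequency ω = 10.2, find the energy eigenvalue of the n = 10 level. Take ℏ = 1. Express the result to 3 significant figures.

E = 107

The oscillator eigenvalues are E_n = ℏω(n + ½), so E_10 = 10.2 × 10.5 = 107.1.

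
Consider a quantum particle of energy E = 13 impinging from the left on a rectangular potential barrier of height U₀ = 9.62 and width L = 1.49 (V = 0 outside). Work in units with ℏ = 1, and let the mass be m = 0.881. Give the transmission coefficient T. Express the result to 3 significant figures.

T = 0.894

E > U₀: inside the barrier k₂ = √(2m(E − U₀))/ℏ = 2.440, k₂L = 3.636.
Matching at both interfaces gives T⁻¹ = 1 + U₀² sin²(k₂L) / [4E(E − U₀)] = 1.119, hence T = 0.894.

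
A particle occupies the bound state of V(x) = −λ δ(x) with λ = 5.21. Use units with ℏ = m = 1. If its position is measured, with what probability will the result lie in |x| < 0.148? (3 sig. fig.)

P = 0.786

The normalised bound state is ψ = √κ e^{−κ|x|} with κ = mλ/ℏ² = 5.210.
P(|x| < d) = ∫_{−d}^{d} κ e^{−2κ|x|} dx = 1 − e^{−2κd} = 1 − e^{−1.542} = 0.7861.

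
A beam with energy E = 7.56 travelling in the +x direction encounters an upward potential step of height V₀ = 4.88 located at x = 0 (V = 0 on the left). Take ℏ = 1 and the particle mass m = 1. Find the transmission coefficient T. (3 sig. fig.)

T = 0.936

On each side the TISE gives plane waves with k = √(2m(E − V))/ℏ: k₁ = √(2·1·7.56) = 3.888, k₂ = √(2·1·2.68) = 2.315.
Matching ψ and ψ′ at x = 0 gives r = (k₁ − k₂)/(k₁ + k₂), so R = r² = 0.06432 and T = 1 − R = 0.9357.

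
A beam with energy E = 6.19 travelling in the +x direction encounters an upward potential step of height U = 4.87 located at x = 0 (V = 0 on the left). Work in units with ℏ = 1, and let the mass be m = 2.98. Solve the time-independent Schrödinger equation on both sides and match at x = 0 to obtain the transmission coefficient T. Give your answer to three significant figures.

T = 0.864

The wavenumbers are k₁ = √(2mE)/ℏ = 6.074 on the left and k₂ = √(2m(E − U))/ℏ = 2.805 on the right.
Continuity of ψ and ψ′ at the step yields the reflection amplitude r = (k₁ − k₂)/(k₁ + k₂) = 0.3682; thus R = |r|² = 0.1356, T = 0.8644.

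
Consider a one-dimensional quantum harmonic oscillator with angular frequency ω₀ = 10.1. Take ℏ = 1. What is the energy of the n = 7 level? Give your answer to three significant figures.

Using E_n = (n + ½)ℏω₀: E_7 = 7.5 × 10.1 = 75.75.

E = 75.8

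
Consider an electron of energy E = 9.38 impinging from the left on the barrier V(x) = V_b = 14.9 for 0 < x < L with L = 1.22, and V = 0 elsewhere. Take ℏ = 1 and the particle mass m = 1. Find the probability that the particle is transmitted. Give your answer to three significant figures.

Since E < V_b the interior solution is evanescent with decay constant κ = √(2m(V_b − E))/ℏ = 3.323.
κL = 4.054, sinh(κL) = 28.79.
Matching ψ, ψ′ at both faces gives T = [1 + V_b² sinh²(κL) / (4E(V_b − E))]⁻¹ = 1/889.8 = 0.00112.

T = 0.00112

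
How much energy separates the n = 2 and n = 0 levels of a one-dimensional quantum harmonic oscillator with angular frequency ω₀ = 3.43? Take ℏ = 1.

E_n = ℏω₀(n + ½), so ΔE = (2 − 0) ℏω₀ = 2 × 3.43 = 6.860.

ΔE = 6.86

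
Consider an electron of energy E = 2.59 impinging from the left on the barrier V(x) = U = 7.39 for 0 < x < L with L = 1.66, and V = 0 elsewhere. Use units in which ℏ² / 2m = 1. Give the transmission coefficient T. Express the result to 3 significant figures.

E < U: inside the barrier ψ ∝ e^{±κx} with κ = √(2m(U − E))/ℏ = 2.191.
κL = 3.637, sinh(κL) = 18.97.
The exact tunnelling result is T⁻¹ = 1 + U² sinh²(κL) / [4E(U − E)] = 396.3, so T = 0.00252.

T = 0.00252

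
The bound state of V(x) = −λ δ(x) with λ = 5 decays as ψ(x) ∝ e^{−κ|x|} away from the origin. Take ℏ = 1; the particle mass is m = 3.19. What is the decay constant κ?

κ = 16.0

Integrate −(ℏ²/2m)ψ'' − λδ(x)ψ = Eψ from −ε to +ε: the ψ'' term gives ψ'(0⁺) − ψ'(0⁻) and the δ term gives −(2mλ/ℏ²)ψ(0).
With ψ ∝ e^{−κ|x|} this yields −2κ = −2mλ/ℏ², so κ = mλ/ℏ² = 15.95.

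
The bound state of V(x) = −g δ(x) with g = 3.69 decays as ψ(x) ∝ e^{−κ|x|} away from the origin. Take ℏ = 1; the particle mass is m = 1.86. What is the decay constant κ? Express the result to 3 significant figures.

κ = 6.86

Integrating the TISE across x = 0 gives the cusp condition ψ'(0⁺) − ψ'(0⁻) = −(2mg/ℏ²)ψ(0).
With ψ ∝ e^{−κ|x|} this yields −2κ = −2mg/ℏ², so κ = mg/ℏ² = 6.863.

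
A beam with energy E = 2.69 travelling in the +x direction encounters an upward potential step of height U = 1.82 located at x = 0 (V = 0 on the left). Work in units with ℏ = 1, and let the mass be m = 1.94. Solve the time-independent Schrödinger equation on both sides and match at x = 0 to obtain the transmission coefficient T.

On each side the TISE gives plane waves with k = √(2m(E − V))/ℏ: k₁ = √(2·1.94·2.69) = 3.231, k₂ = √(2·1.94·0.87) = 1.837.
Matching ψ and ψ′ at x = 0 gives r = (k₁ − k₂)/(k₁ + k₂), so R = r² = 0.07559 and T = 1 − R = 0.9244.

T = 0.924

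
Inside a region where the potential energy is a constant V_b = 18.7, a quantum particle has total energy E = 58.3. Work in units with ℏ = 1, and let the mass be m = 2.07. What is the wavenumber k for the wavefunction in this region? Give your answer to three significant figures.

With E > V_b the solution is oscillatory, ψ ∝ e^{±ikx} with k = √(2m(E − V_b))/ℏ.
k = √(2 × 2.07 × 39.6) = 12.80.

k = 12.8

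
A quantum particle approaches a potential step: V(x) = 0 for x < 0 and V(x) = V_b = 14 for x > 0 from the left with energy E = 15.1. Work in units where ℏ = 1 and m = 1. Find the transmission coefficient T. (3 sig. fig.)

On each side the TISE gives plane waves with k = √(2m(E − V))/ℏ: k₁ = √(2·1·15.1) = 5.495, k₂ = √(2·1·1.1) = 1.483.
Continuity of ψ and ψ′ at the step yields the reflection amplitude r = (k₁ − k₂)/(k₁ + k₂) = 0.5749; thus R = |r|² = 0.3305, T = 0.6695.

T = 0.669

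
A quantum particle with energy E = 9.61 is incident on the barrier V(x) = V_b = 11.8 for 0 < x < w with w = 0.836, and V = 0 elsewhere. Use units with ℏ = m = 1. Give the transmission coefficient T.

T = 0.0721

E < V_b: inside the barrier ψ ∝ e^{±κx} with κ = √(2m(V_b − E))/ℏ = 2.093.
κw = 1.750, sinh(κw) = 2.789.
The exact tunnelling result is T⁻¹ = 1 + V_b² sinh²(κw) / [4E(V_b − E)] = 13.87, so T = 0.0721.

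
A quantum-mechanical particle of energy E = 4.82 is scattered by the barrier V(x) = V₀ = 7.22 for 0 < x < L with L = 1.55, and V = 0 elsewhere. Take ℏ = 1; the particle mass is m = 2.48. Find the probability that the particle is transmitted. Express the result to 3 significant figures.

Since E < V₀ the interior solution is evanescent with decay constant κ = √(2m(V₀ − E))/ℏ = 3.450.
κL = 5.348, sinh(κL) = 105.1.
The exact tunnelling result is T⁻¹ = 1 + V₀² sinh²(κL) / [4E(V₀ − E)] = 12440, so T = 0.0000804.

T = 0.0000804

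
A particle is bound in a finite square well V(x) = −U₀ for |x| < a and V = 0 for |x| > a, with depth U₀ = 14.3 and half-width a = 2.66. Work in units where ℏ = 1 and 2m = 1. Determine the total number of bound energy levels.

The dimensionless depth is z₀ = a√(2mU₀)/ℏ = 2.66 × √(14.30) = 10.06.
A new bound state (alternating even/odd) appears each time z₀ passes a multiple of π/2, so N = ⌊2z₀/π⌋ + 1 = ⌊6.404⌋ + 1 = 7.

N = 7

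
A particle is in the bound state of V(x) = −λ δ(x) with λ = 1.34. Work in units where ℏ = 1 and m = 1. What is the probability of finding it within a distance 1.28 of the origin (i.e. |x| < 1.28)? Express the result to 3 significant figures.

P = 0.968

The normalised bound state is ψ = √κ e^{−κ|x|} with κ = mλ/ℏ² = 1.340.
P(|x| < d) = ∫_{−d}^{d} κ e^{−2κ|x|} dx = 1 − e^{−2κd} = 1 − e^{−3.430} = 0.9676.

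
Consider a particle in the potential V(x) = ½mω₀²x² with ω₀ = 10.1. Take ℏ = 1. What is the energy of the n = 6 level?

E = 65.7

Using E_n = (n + ½)ℏω₀: E_6 = 6.5 × 10.1 = 65.65.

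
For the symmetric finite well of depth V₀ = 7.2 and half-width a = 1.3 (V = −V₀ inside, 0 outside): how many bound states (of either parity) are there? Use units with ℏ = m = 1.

N = 4

Define the well-strength parameter z₀ = (a/ℏ)√(2mV₀) = 1.3 × √(2·1·7.2) = 4.933.
A new bound state (alternating even/odd) appears each time z₀ passes a multiple of π/2, so N = ⌊2z₀/π⌋ + 1 = ⌊3.141⌋ + 1 = 4.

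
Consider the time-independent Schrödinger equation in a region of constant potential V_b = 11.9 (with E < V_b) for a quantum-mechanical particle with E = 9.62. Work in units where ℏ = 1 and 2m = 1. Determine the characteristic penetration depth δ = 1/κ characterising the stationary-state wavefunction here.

Since E < V_b the TISE in this region is ψ'' = κ²ψ with κ = √(2m(V_b − E))/ℏ.
κ = √(2 × 0.5 × 2.28) = 1.510. The penetration depth is δ = 1/κ = 0.662.

δ = 0.662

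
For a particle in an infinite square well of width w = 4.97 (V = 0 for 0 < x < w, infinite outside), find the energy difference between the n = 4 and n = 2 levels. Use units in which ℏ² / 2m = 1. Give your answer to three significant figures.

ΔE = 4.79

E_n = n²π²ℏ²/(2mw²), so ΔE = (4² − 2²) π²ℏ²/(2mw²).
ΔE = 12 × π² / (2 × 0.5 × 4.97²) = 4.795.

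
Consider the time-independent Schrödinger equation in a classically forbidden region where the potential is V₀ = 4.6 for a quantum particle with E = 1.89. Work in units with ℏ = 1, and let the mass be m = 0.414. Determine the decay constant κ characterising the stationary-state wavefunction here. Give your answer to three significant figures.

κ = 1.50

Since E < V₀ the TISE in this region is ψ'' = κ²ψ with κ = √(2m(V₀ − E))/ℏ.
κ = √(2 × 0.414 × 2.71) = 1.498.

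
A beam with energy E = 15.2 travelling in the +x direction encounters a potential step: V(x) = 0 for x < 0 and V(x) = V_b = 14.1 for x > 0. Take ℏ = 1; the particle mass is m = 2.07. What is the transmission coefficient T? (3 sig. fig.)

T = 0.668

On each side the TISE gives plane waves with k = √(2m(E − V))/ℏ: k₁ = √(2·2.07·15.2) = 7.933, k₂ = √(2·2.07·1.1) = 2.134.
Matching ψ and ψ′ at x = 0 gives r = (k₁ − k₂)/(k₁ + k₂), so R = r² = 0.3318 and T = 1 − R = 0.6682.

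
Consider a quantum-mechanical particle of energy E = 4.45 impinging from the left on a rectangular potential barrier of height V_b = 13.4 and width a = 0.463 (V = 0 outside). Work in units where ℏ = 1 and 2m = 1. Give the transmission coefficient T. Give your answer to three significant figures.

E < V_b: inside the barrier ψ ∝ e^{±κx} with κ = √(2m(V_b − E))/ℏ = 2.992.
κa = 1.385, sinh(κa) = 1.873.
The exact tunnelling result is T⁻¹ = 1 + V_b² sinh²(κa) / [4E(V_b − E)] = 4.952, so T = 0.202.

T = 0.202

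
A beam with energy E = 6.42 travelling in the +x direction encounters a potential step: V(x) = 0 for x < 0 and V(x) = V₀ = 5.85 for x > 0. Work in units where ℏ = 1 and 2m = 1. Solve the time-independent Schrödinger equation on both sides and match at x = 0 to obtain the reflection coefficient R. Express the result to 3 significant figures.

R = 0.293

The wavenumbers are k₁ = √(2mE)/ℏ = 2.534 on the left and k₂ = √(2m(E − V₀))/ℏ = 0.7550 on the right.
Matching ψ and ψ′ at x = 0 gives r = (k₁ − k₂)/(k₁ + k₂), so R = r² = 0.2925 and T = 1 − R = 0.7075.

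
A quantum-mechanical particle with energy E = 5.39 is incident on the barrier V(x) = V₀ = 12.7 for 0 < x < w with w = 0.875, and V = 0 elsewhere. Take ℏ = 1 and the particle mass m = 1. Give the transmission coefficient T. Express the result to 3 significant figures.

Since E < V₀ the interior solution is evanescent with decay constant κ = √(2m(V₀ − E))/ℏ = 3.824.
κw = 3.346, sinh(κw) = 14.17.
The exact tunnelling result is T⁻¹ = 1 + V₀² sinh²(κw) / [4E(V₀ − E)] = 206.5, so T = 0.00484.

T = 0.00484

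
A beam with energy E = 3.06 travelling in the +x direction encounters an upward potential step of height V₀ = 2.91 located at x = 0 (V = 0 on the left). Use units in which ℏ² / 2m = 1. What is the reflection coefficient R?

R = 0.406

The wavenumbers are k₁ = √(2mE)/ℏ = 1.749 on the left and k₂ = √(2m(E − V₀))/ℏ = 0.3873 on the right.
Matching ψ and ψ′ at x = 0 gives r = (k₁ − k₂)/(k₁ + k₂), so R = r² = 0.4064 and T = 1 − R = 0.5936.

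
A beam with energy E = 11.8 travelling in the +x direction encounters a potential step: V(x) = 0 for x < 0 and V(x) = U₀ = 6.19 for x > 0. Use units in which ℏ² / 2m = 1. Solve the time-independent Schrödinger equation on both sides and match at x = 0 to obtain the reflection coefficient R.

R = 0.0338

The wavenumbers are k₁ = √(2mE)/ℏ = 3.435 on the left and k₂ = √(2m(E − U₀))/ℏ = 2.369 on the right.
Matching ψ and ψ′ at x = 0 gives r = (k₁ − k₂)/(k₁ + k₂), so R = r² = 0.03377 and T = 1 − R = 0.9662.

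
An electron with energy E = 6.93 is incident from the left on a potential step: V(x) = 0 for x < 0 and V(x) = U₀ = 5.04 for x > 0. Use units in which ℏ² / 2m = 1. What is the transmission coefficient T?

T = 0.901

The wavenumbers are k₁ = √(2mE)/ℏ = 2.632 on the left and k₂ = √(2m(E − U₀))/ℏ = 1.375 on the right.
Continuity of ψ and ψ′ at the step yields the reflection amplitude r = (k₁ − k₂)/(k₁ + k₂) = 0.3139; thus R = |r|² = 0.09851, T = 0.9015.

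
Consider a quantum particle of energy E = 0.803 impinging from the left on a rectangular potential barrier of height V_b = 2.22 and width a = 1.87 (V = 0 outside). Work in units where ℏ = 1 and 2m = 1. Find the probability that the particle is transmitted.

T = 0.0422

E < V_b: inside the barrier ψ ∝ e^{±κx} with κ = √(2m(V_b − E))/ℏ = 1.190.
κa = 2.226, sinh(κa) = 4.577.
The exact tunnelling result is T⁻¹ = 1 + V_b² sinh²(κa) / [4E(V_b − E)] = 23.69, so T = 0.0422.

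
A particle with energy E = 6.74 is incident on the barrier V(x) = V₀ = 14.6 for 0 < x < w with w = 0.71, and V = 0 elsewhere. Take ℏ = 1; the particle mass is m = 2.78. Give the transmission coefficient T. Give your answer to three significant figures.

E < V₀: inside the barrier ψ ∝ e^{±κx} with κ = √(2m(V₀ − E))/ℏ = 6.611.
κw = 4.694, sinh(κw) = 54.62.
The exact tunnelling result is T⁻¹ = 1 + V₀² sinh²(κw) / [4E(V₀ − E)] = 3002, so T = 0.000333.

T = 0.000333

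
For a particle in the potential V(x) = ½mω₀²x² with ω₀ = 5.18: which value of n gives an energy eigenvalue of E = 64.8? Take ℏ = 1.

Invert E_n = (n + ½)ℏω₀: n = E/ℏω₀ − ½ = 12.010, so n = 12.

n = 12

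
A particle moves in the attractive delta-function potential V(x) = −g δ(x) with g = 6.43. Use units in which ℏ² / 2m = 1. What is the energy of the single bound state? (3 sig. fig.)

E = -10.3

The bound state is ψ(x) = √κ e^{−κ|x|}. The derivative jump ψ'(0⁺) − ψ'(0⁻) = −(2mg/ℏ²)ψ(0) fixes κ = mg/ℏ² = 3.215.
Then E = −ℏ²κ²/(2m) = −mg²/(2ℏ²) = -10.34.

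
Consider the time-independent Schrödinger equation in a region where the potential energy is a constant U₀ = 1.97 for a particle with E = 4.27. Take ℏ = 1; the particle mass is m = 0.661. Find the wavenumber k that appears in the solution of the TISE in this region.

With E > U₀ the solution is oscillatory, ψ ∝ e^{±ikx} with k = √(2m(E − U₀))/ℏ.
k = √(2 × 0.661 × 2.3) = 1.744.

k = 1.74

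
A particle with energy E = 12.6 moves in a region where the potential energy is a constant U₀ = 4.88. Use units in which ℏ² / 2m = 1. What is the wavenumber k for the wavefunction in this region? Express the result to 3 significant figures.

k = 2.78

With E > U₀ the solution is oscillatory, ψ ∝ e^{±ikx} with k = √(2m(E − U₀))/ℏ.
k = √(2 × 0.5 × 7.72) = 2.778.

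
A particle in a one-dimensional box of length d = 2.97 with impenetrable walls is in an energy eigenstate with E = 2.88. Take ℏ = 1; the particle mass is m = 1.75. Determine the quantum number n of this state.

n = 3

For an infinite well E_n = n²π²ℏ²/(2md²), so n = (d/πℏ)√(2mE).
n = (2.97/π) × √(2 × 1.75 × 2.88) = 3.001 → n = 3.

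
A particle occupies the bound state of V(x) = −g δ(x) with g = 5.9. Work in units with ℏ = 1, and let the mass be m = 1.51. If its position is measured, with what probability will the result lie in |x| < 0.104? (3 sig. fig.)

The normalised bound state is ψ = √κ e^{−κ|x|} with κ = mg/ℏ² = 8.909.
P(|x| < d) = ∫_{−d}^{d} κ e^{−2κ|x|} dx = 1 − e^{−2κd} = 1 − e^{−1.853} = 0.8432.

P = 0.843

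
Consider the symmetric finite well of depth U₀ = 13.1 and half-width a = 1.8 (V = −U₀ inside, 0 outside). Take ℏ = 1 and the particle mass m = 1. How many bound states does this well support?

N = 6

Define the well-strength parameter z₀ = (a/ℏ)√(2mU₀) = 1.8 × √(2·1·13.1) = 9.213.
The even/odd transcendental equations gain one root per π/2 in z₀, giving N = 1 + ⌊2z₀/π⌋ = 1 + ⌊5.865⌋ = 6.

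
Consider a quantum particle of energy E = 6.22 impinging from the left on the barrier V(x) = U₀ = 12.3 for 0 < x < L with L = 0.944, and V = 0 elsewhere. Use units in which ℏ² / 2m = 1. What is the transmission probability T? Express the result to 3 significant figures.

T = 0.0373

Since E < U₀ the interior solution is evanescent with decay constant κ = √(2m(U₀ − E))/ℏ = 2.466.
κL = 2.328, sinh(κL) = 5.078.
Matching ψ, ψ′ at both faces gives T = [1 + U₀² sinh²(κL) / (4E(U₀ − E))]⁻¹ = 1/26.79 = 0.0373.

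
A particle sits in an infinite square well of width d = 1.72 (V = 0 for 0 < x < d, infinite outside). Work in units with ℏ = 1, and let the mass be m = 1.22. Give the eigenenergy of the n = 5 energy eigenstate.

The infinite-well eigenfunctions ψ_n = √(2/d) sin(nπx/d) vanish at both walls, giving E_n = n²π²ℏ²/(2md²).
E_5 = 5² × π² / (2 × 1.22 × 1.72²) = 34.18.

E = 34.2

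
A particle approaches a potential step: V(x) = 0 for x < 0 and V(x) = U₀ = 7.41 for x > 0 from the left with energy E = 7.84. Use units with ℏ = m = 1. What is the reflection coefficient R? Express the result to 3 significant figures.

On each side the TISE gives plane waves with k = √(2m(E − V))/ℏ: k₁ = √(2·1·7.84) = 3.960, k₂ = √(2·1·0.43) = 0.9274.
Continuity of ψ and ψ′ at the step yields the reflection amplitude r = (k₁ − k₂)/(k₁ + k₂) = 0.6205; thus R = |r|² = 0.3850, T = 0.6150.

R = 0.385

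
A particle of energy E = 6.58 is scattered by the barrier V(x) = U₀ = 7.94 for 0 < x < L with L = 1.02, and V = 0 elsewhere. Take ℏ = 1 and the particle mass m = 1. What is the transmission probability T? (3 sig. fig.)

Since E < U₀ the interior solution is evanescent with decay constant κ = √(2m(U₀ − E))/ℏ = 1.649.
κL = 1.682, sinh(κL) = 2.596.
The exact tunnelling result is T⁻¹ = 1 + U₀² sinh²(κL) / [4E(U₀ − E)] = 12.87, so T = 0.0777.

T = 0.0777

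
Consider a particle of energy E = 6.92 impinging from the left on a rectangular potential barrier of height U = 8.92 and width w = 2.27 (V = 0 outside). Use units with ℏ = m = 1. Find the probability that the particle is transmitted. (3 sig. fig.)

T = 0.000317

Since E < U the interior solution is evanescent with decay constant κ = √(2m(U − E))/ℏ = 2.000.
κw = 4.540, sinh(κw) = 46.84.
Matching ψ, ψ′ at both faces gives T = [1 + U² sinh²(κw) / (4E(U − E))]⁻¹ = 1/3154 = 0.000317.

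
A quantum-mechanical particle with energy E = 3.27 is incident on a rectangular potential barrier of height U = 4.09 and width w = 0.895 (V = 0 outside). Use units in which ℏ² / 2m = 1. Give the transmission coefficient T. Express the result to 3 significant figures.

Since E < U the interior solution is evanescent with decay constant κ = √(2m(U − E))/ℏ = 0.9055.
κw = 0.8105, sinh(κw) = 0.9021.
The exact tunnelling result is T⁻¹ = 1 + U² sinh²(κw) / [4E(U − E)] = 2.269, so T = 0.441.

T = 0.441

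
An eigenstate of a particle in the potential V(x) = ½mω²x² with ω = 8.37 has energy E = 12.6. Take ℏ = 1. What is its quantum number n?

n = 1

Invert E_n = (n + ½)ℏω: n = E/ℏω − ½ = 1.005, so n = 1.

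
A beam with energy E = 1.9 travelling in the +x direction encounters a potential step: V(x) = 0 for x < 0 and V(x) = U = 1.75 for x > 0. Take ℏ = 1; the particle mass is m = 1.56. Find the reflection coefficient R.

The wavenumbers are k₁ = √(2mE)/ℏ = 2.435 on the left and k₂ = √(2m(E − U))/ℏ = 0.6841 on the right.
Matching ψ and ψ′ at x = 0 gives r = (k₁ − k₂)/(k₁ + k₂), so R = r² = 0.3151 and T = 1 − R = 0.6849.

R = 0.315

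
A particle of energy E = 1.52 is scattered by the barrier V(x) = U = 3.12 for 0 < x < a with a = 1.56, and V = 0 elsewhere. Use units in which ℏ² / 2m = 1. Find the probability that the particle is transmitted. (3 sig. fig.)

Since E < U the interior solution is evanescent with decay constant κ = √(2m(U − E))/ℏ = 1.265.
κa = 1.973, sinh(κa) = 3.528.
Matching ψ, ψ′ at both faces gives T = [1 + U² sinh²(κa) / (4E(U − E))]⁻¹ = 1/13.45 = 0.0743.

T = 0.0743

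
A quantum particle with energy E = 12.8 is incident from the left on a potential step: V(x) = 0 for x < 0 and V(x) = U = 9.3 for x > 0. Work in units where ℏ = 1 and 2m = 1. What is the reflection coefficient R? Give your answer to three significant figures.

On each side the TISE gives plane waves with k = √(2m(E − V))/ℏ: k₁ = √(2·½·12.8) = 3.578, k₂ = √(2·½·3.5) = 1.871.
Continuity of ψ and ψ′ at the step yields the reflection amplitude r = (k₁ − k₂)/(k₁ + k₂) = 0.3133; thus R = |r|² = 0.09814, T = 0.9019.

R = 0.0981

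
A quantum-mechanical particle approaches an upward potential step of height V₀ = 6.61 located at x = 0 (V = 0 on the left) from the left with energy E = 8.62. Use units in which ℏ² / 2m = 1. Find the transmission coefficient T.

T = 0.878

On each side the TISE gives plane waves with k = √(2m(E − V))/ℏ: k₁ = √(2·½·8.62) = 2.936, k₂ = √(2·½·2.01) = 1.418.
Matching ψ and ψ′ at x = 0 gives r = (k₁ − k₂)/(k₁ + k₂), so R = r² = 0.1216 and T = 1 − R = 0.8784.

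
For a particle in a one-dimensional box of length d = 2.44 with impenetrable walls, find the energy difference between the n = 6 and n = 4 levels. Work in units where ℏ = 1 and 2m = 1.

ΔE = 33.2

E_n = n²π²ℏ²/(2md²), so ΔE = (6² − 4²) π²ℏ²/(2md²).
ΔE = 20 × π² / (2 × 0.5 × 2.44²) = 33.16.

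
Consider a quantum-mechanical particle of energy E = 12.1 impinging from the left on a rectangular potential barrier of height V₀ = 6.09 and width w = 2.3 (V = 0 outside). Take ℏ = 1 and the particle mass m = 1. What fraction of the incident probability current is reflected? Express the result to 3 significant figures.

E > V₀: inside the barrier k₂ = √(2m(E − V₀))/ℏ = 3.467, k₂w = 7.974.
Matching at both interfaces gives T⁻¹ = 1 + V₀² sin²(k₂w) / [4E(E − V₀)] = 1.126, hence T = 0.888.
R = 1 − T = 0.112.

R = 0.112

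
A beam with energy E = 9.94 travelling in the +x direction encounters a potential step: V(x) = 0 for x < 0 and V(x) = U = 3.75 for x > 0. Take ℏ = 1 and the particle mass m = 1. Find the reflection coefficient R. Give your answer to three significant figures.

On each side the TISE gives plane waves with k = √(2m(E − V))/ℏ: k₁ = √(2·1·9.94) = 4.459, k₂ = √(2·1·6.19) = 3.519.
Matching ψ and ψ′ at x = 0 gives r = (k₁ − k₂)/(k₁ + k₂), so R = r² = 0.01389 and T = 1 − R = 0.9861.

R = 0.0139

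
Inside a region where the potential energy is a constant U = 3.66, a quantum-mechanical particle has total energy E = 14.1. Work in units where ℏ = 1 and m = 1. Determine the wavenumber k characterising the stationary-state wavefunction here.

k = 4.57

With E > U the solution is oscillatory, ψ ∝ e^{±ikx} with k = √(2m(E − U))/ℏ.
k = √(2 × 1 × 10.44) = 4.569.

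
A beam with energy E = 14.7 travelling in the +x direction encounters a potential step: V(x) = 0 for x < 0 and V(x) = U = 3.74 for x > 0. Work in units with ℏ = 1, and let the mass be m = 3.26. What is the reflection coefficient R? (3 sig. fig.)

R = 0.00537

On each side the TISE gives plane waves with k = √(2m(E − V))/ℏ: k₁ = √(2·3.26·14.7) = 9.790, k₂ = √(2·3.26·10.96) = 8.453.
Matching ψ and ψ′ at x = 0 gives r = (k₁ − k₂)/(k₁ + k₂), so R = r² = 0.005368 and T = 1 − R = 0.9946.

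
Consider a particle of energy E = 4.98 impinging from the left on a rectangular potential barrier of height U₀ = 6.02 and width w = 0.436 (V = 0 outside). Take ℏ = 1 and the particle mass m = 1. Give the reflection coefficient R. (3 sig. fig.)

R = 0.441

E < U₀: inside the barrier ψ ∝ e^{±κx} with κ = √(2m(U₀ − E))/ℏ = 1.442.
κw = 0.6288, sinh(κw) = 0.6711.
The exact tunnelling result is T⁻¹ = 1 + U₀² sinh²(κw) / [4E(U₀ − E)] = 1.788, so T = 0.559.
R = 1 − T = 0.441.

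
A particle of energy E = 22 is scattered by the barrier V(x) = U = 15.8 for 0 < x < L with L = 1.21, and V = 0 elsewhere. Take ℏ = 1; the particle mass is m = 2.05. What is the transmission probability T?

E > U: inside the barrier k₂ = √(2m(E − U))/ℏ = 5.042, k₂L = 6.101.
T = [1 + U² sin²(k₂L) / (4E(E − U))]⁻¹ = 1/1.015 = 0.985.

T = 0.985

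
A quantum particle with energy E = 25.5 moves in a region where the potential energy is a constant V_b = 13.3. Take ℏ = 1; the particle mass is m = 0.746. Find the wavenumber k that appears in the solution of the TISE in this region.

With E > V_b the solution is oscillatory, ψ ∝ e^{±ikx} with k = √(2m(E − V_b))/ℏ.
k = √(2 × 0.746 × 12.2) = 4.266.

k = 4.27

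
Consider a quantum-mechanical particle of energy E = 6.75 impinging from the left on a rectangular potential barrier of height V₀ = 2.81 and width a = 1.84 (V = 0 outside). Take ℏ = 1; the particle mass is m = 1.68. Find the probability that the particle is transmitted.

Above the barrier the interior wavenumber is k₂ = √(2m(E − V₀))/ℏ = 3.638, giving phase k₂a = 6.695.
T = [1 + V₀² sin²(k₂a) / (4E(E − V₀))]⁻¹ = 1/1.012 = 0.988.

T = 0.988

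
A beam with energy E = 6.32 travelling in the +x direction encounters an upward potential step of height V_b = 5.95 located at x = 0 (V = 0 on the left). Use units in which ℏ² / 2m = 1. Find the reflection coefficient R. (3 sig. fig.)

R = 0.373

On each side the TISE gives plane waves with k = √(2m(E − V))/ℏ: k₁ = √(2·½·6.32) = 2.514, k₂ = √(2·½·0.37) = 0.6083.
Matching ψ and ψ′ at x = 0 gives r = (k₁ − k₂)/(k₁ + k₂), so R = r² = 0.3725 and T = 1 − R = 0.6275.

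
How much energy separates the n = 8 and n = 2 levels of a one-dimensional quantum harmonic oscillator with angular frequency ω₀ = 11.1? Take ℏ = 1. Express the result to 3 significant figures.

E_n = ℏω₀(n + ½), so ΔE = (8 − 2) ℏω₀ = 6 × 11.1 = 66.60.

ΔE = 66.6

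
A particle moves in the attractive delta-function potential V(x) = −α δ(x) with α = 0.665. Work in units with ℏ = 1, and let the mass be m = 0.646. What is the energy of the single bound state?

For x ≠ 0 the bound state is ψ ∝ e^{−κ|x|}; integrating the TISE across the delta gives the cusp condition 2κ = 2mα/ℏ², so κ = 0.4296.
Then E = −ℏ²κ²/(2m) = −mα²/(2ℏ²) = -0.1428.

E = -0.143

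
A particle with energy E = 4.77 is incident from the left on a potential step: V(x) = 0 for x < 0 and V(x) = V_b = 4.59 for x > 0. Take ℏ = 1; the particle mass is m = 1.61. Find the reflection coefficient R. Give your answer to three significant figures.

On each side the TISE gives plane waves with k = √(2m(E − V))/ℏ: k₁ = √(2·1.61·4.77) = 3.919, k₂ = √(2·1.61·0.18) = 0.7613.
Continuity of ψ and ψ′ at the step yields the reflection amplitude r = (k₁ − k₂)/(k₁ + k₂) = 0.6747; thus R = |r|² = 0.4552, T = 0.5448.

R = 0.455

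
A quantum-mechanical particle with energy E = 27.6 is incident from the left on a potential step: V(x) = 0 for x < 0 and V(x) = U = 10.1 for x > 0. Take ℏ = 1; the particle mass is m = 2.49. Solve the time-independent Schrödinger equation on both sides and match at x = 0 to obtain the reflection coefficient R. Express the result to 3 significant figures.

R = 0.0129

The wavenumbers are k₁ = √(2mE)/ℏ = 11.72 on the left and k₂ = √(2m(E − U))/ℏ = 9.335 on the right.
Matching ψ and ψ′ at x = 0 gives r = (k₁ − k₂)/(k₁ + k₂), so R = r² = 0.01286 and T = 1 − R = 0.9871.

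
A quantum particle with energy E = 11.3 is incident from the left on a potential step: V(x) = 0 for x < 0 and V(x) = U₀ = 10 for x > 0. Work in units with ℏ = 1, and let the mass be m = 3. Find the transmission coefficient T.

T = 0.757

The wavenumbers are k₁ = √(2mE)/ℏ = 8.234 on the left and k₂ = √(2m(E − U₀))/ℏ = 2.793 on the right.
Matching ψ and ψ′ at x = 0 gives r = (k₁ − k₂)/(k₁ + k₂), so R = r² = 0.2435 and T = 1 − R = 0.7565.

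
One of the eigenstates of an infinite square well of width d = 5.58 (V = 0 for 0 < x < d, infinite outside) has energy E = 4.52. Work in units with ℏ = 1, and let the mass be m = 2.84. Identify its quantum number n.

From E_n = n²π²ℏ²/(2md²) invert to n = √(2md²E)/(πℏ).
n = (5.58/π) × √(2 × 2.84 × 4.52) = 9.000 → n = 9.

n = 9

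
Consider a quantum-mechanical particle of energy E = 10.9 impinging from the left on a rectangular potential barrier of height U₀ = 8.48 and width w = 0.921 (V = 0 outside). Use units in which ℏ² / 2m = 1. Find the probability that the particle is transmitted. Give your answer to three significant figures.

T = 0.599

Above the barrier the interior wavenumber is k₂ = √(2m(E − U₀))/ℏ = 1.556, giving phase k₂w = 1.433.
Matching at both interfaces gives T⁻¹ = 1 + U₀² sin²(k₂w) / [4E(E − U₀)] = 1.669, hence T = 0.599.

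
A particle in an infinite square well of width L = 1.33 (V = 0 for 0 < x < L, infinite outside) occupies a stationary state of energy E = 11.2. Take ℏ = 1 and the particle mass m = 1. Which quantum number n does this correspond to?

From E_n = n²π²ℏ²/(2mL²) invert to n = √(2mL²E)/(πℏ).
n = (1.33/π) × √(2 × 1 × 11.2) = 2.004 → n = 2.

n = 2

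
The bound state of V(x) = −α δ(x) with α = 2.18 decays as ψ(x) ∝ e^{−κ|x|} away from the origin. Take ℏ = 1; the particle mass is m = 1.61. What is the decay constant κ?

Integrating the TISE across x = 0 gives the cusp condition ψ'(0⁺) − ψ'(0⁻) = −(2mα/ℏ²)ψ(0).
With ψ ∝ e^{−κ|x|} this yields −2κ = −2mα/ℏ², so κ = mα/ℏ² = 3.510.

κ = 3.51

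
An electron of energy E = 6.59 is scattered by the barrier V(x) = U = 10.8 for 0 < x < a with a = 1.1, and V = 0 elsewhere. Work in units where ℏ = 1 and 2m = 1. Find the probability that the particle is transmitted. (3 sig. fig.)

T = 0.0409

E < U: inside the barrier ψ ∝ e^{±κx} with κ = √(2m(U − E))/ℏ = 2.052.
κa = 2.257, sinh(κa) = 4.725.
Matching ψ, ψ′ at both faces gives T = [1 + U² sinh²(κa) / (4E(U − E))]⁻¹ = 1/24.46 = 0.0409.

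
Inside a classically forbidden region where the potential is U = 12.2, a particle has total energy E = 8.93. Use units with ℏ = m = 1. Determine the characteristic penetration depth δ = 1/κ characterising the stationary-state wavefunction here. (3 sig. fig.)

Since E < U the TISE in this region is ψ'' = κ²ψ with κ = √(2m(U − E))/ℏ.
κ = √(2 × 1 × 3.27) = 2.557. The penetration depth is δ = 1/κ = 0.391.

δ = 0.391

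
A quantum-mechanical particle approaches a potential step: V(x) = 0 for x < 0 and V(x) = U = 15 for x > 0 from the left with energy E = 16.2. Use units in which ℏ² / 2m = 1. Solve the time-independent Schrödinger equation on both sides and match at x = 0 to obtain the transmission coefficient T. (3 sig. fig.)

T = 0.673

On each side the TISE gives plane waves with k = √(2m(E − V))/ℏ: k₁ = √(2·½·16.2) = 4.025, k₂ = √(2·½·1.2) = 1.095.
Matching ψ and ψ′ at x = 0 gives r = (k₁ − k₂)/(k₁ + k₂), so R = r² = 0.3273 and T = 1 − R = 0.6727.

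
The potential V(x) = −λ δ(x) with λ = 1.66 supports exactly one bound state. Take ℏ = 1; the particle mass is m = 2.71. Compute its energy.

E = -3.73

The bound state is ψ(x) = √κ e^{−κ|x|}. The derivative jump ψ'(0⁺) − ψ'(0⁻) = −(2mλ/ℏ²)ψ(0) fixes κ = mλ/ℏ² = 4.499.
Then E = −ℏ²κ²/(2m) = −mλ²/(2ℏ²) = -3.734.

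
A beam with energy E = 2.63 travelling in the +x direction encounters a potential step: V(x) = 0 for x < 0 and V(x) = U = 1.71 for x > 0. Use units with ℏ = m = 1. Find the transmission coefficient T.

On each side the TISE gives plane waves with k = √(2m(E − V))/ℏ: k₁ = √(2·1·2.63) = 2.293, k₂ = √(2·1·0.92) = 1.356.
Matching ψ and ψ′ at x = 0 gives r = (k₁ − k₂)/(k₁ + k₂), so R = r² = 0.06590 and T = 1 − R = 0.9341.

T = 0.934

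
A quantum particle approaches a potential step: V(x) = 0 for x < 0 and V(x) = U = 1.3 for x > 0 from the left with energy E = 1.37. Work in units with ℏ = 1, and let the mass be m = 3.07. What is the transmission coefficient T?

T = 0.602

On each side the TISE gives plane waves with k = √(2m(E − V))/ℏ: k₁ = √(2·3.07·1.37) = 2.900, k₂ = √(2·3.07·0.07) = 0.6556.
Continuity of ψ and ψ′ at the step yields the reflection amplitude r = (k₁ − k₂)/(k₁ + k₂) = 0.6313; thus R = |r|² = 0.3985, T = 0.6015.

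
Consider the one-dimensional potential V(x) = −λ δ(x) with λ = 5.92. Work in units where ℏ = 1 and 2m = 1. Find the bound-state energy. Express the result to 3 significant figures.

The bound state is ψ(x) = √κ e^{−κ|x|}. The derivative jump ψ'(0⁺) − ψ'(0⁻) = −(2mλ/ℏ²)ψ(0) fixes κ = mλ/ℏ² = 2.960.
Then E = −ℏ²κ²/(2m) = −mλ²/(2ℏ²) = -8.762.

E = -8.76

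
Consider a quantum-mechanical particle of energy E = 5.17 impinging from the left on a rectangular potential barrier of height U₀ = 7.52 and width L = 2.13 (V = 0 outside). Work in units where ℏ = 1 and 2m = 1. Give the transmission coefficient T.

E < U₀: inside the barrier ψ ∝ e^{±κx} with κ = √(2m(U₀ − E))/ℏ = 1.533.
κL = 3.265, sinh(κL) = 13.07.
Matching ψ, ψ′ at both faces gives T = [1 + U₀² sinh²(κL) / (4E(U₀ − E))]⁻¹ = 1/199.9 = 0.00500.

T = 0.00500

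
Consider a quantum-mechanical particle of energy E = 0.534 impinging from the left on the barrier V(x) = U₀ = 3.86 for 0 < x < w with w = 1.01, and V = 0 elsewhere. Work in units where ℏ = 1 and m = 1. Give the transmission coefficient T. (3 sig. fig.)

T = 0.0104

E < U₀: inside the barrier ψ ∝ e^{±κx} with κ = √(2m(U₀ − E))/ℏ = 2.579.
κw = 2.605, sinh(κw) = 6.728.
The exact tunnelling result is T⁻¹ = 1 + U₀² sinh²(κw) / [4E(U₀ − E)] = 95.94, so T = 0.0104.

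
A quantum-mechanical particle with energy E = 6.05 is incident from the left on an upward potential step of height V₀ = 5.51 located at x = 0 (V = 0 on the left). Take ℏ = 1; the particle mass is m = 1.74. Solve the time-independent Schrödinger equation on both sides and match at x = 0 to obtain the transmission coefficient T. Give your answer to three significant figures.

T = 0.708

On each side the TISE gives plane waves with k = √(2m(E − V))/ℏ: k₁ = √(2·1.74·6.05) = 4.588, k₂ = √(2·1.74·0.54) = 1.371.
Continuity of ψ and ψ′ at the step yields the reflection amplitude r = (k₁ − k₂)/(k₁ + k₂) = 0.5399; thus R = |r|² = 0.2915, T = 0.7085.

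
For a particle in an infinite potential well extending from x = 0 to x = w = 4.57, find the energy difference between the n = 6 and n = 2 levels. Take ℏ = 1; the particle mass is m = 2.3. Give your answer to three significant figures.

ΔE = 3.29

E_n = n²π²ℏ²/(2mw²), so ΔE = (6² − 2²) π²ℏ²/(2mw²).
ΔE = 32 × π² / (2 × 2.3 × 4.57²) = 3.287.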